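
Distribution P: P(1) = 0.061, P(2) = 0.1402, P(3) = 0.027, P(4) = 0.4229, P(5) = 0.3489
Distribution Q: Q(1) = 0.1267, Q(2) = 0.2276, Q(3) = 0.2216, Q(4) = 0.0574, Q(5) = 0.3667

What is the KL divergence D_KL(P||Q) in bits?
0.9491 bits

D_KL(P||Q) = Σ P(x) log₂(P(x)/Q(x))

Computing term by term:
  P(1)·log₂(P(1)/Q(1)) = 0.061·log₂(0.061/0.1267) = -0.06433
  P(2)·log₂(P(2)/Q(2)) = 0.1402·log₂(0.1402/0.2276) = -0.09800
  P(3)·log₂(P(3)/Q(3)) = 0.027·log₂(0.027/0.2216) = -0.08200
  P(4)·log₂(P(4)/Q(4)) = 0.4229·log₂(0.4229/0.0574) = 1.21846
  P(5)·log₂(P(5)/Q(5)) = 0.3489·log₂(0.3489/0.3667) = -0.02505

D_KL(P||Q) = -0.06433 - 0.09800 - 0.08200 + 1.21846 - 0.02505 = 0.94908 ≈ 0.9491 bits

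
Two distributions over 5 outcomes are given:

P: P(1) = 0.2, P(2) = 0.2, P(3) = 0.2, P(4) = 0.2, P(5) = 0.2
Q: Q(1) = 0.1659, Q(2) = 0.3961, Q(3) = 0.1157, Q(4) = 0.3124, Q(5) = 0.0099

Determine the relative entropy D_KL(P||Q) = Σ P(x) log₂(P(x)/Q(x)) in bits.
0.7533 bits

D_KL(P||Q) = Σ P(x) log₂(P(x)/Q(x))

Computing term by term:
  P(1)·log₂(P(1)/Q(1)) = 0.2·log₂(0.2/0.1659) = 0.05394
  P(2)·log₂(P(2)/Q(2)) = 0.2·log₂(0.2/0.3961) = -0.19717
  P(3)·log₂(P(3)/Q(3)) = 0.2·log₂(0.2/0.1157) = 0.15792
  P(4)·log₂(P(4)/Q(4)) = 0.2·log₂(0.2/0.3124) = -0.12868
  P(5)·log₂(P(5)/Q(5)) = 0.2·log₂(0.2/0.0099) = 0.86729

D_KL(P||Q) = 0.05394 - 0.19717 + 0.15792 - 0.12868 + 0.86729 = 0.75330 ≈ 0.7533 bits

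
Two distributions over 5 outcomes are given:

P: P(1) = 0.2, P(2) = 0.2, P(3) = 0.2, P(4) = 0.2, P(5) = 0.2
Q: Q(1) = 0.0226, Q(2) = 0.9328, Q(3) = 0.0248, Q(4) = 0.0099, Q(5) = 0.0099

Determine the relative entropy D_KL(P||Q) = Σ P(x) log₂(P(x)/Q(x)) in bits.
2.5217 bits

D_KL(P||Q) = Σ P(x) log₂(P(x)/Q(x))

Computing term by term:
  P(1)·log₂(P(1)/Q(1)) = 0.2·log₂(0.2/0.0226) = 0.62912
  P(2)·log₂(P(2)/Q(2)) = 0.2·log₂(0.2/0.9328) = -0.44431
  P(3)·log₂(P(3)/Q(3)) = 0.2·log₂(0.2/0.0248) = 0.60232
  P(4)·log₂(P(4)/Q(4)) = 0.2·log₂(0.2/0.0099) = 0.86729
  P(5)·log₂(P(5)/Q(5)) = 0.2·log₂(0.2/0.0099) = 0.86729

D_KL(P||Q) = 0.62912 - 0.44431 + 0.60232 + 0.86729 + 0.86729 = 2.52171 ≈ 2.5217 bits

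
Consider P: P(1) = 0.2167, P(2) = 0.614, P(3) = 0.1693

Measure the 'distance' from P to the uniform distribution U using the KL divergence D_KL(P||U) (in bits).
0.2410 bits

U(i) = 1/3 for all i

D_KL(P||U) = Σ P(x) log₂(P(x) / (1/3))
           = Σ P(x) log₂(P(x)) + log₂(3)
           = log₂(3) - H(P)

H(P) = -Σ P(x) log₂(P(x)):
  -P(1)·log₂(P(1)) = -(0.2167)·log₂(0.2167) = 0.47809
  -P(2)·log₂(P(2)) = -(0.614)·log₂(0.614) = 0.43207
  -P(3)·log₂(P(3)) = -(0.1693)·log₂(0.1693) = 0.43381
H(P) = 0.47809 + 0.43207 + 0.43381 = 1.34397 bits

log₂(3) = 1.58496 bits

D_KL(P||U) = 1.58496 - 1.34397 = 0.24099 ≈ 0.2410 bits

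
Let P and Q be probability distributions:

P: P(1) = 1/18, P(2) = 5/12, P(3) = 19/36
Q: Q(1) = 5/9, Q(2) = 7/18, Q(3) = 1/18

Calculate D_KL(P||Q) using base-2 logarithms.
1.5711 bits

D_KL(P||Q) = Σ P(x) log₂(P(x)/Q(x))

Computing term by term:
  P(1)·log₂(P(1)/Q(1)) = (1/18)·log₂((1/18)/(5/9)) = -0.18455
  P(2)·log₂(P(2)/Q(2)) = (5/12)·log₂((5/12)/(7/18)) = 0.04147
  P(3)·log₂(P(3)/Q(3)) = (19/36)·log₂((19/36)/(1/18)) = 1.71418

D_KL(P||Q) = -0.18455 + 0.04147 + 1.71418 = 1.57110 ≈ 1.5711 bits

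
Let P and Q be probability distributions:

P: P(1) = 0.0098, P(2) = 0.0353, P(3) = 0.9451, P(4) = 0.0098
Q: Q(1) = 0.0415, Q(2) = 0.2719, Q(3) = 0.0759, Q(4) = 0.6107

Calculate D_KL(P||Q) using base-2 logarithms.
3.2558 bits

D_KL(P||Q) = Σ P(x) log₂(P(x)/Q(x))

Computing term by term:
  P(1)·log₂(P(1)/Q(1)) = 0.0098·log₂(0.0098/0.0415) = -0.02041
  P(2)·log₂(P(2)/Q(2)) = 0.0353·log₂(0.0353/0.2719) = -0.10397
  P(3)·log₂(P(3)/Q(3)) = 0.9451·log₂(0.9451/0.0759) = 3.43855
  P(4)·log₂(P(4)/Q(4)) = 0.0098·log₂(0.0098/0.6107) = -0.05842

D_KL(P||Q) = -0.02041 - 0.10397 + 3.43855 - 0.05842 = 3.25575 ≈ 3.2558 bits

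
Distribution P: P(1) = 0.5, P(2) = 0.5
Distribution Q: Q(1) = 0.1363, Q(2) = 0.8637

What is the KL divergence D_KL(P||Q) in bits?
0.5433 bits

D_KL(P||Q) = Σ P(x) log₂(P(x)/Q(x))

Computing term by term:
  P(1)·log₂(P(1)/Q(1)) = 0.5·log₂(0.5/0.1363) = 0.93757
  P(2)·log₂(P(2)/Q(2)) = 0.5·log₂(0.5/0.8637) = -0.39430

D_KL(P||Q) = 0.93757 - 0.39430 = 0.54327 ≈ 0.5433 bits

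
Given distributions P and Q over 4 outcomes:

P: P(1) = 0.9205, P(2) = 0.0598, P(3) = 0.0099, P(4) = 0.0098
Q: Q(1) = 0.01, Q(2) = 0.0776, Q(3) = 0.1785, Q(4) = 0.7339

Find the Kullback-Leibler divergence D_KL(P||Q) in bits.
5.8809 bits

D_KL(P||Q) = Σ P(x) log₂(P(x)/Q(x))

Computing term by term:
  P(1)·log₂(P(1)/Q(1)) = 0.9205·log₂(0.9205/0.01) = 6.00566
  P(2)·log₂(P(2)/Q(2)) = 0.0598·log₂(0.0598/0.0776) = -0.02248
  P(3)·log₂(P(3)/Q(3)) = 0.0099·log₂(0.0099/0.1785) = -0.04131
  P(4)·log₂(P(4)/Q(4)) = 0.0098·log₂(0.0098/0.7339) = -0.06102

D_KL(P||Q) = 6.00566 - 0.02248 - 0.04131 - 0.06102 = 5.88085 ≈ 5.8809 bits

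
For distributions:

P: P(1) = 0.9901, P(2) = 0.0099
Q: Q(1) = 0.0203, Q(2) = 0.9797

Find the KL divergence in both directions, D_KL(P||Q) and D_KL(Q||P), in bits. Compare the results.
D_KL(P||Q) = 5.4869 bits, D_KL(Q||P) = 6.3804 bits. D_KL(Q||P) is larger than D_KL(P||Q) by 0.8935 bits; the two directions differ.

D_KL(P||Q) = Σ P(x) log₂(P(x)/Q(x))

Computing term by term:
  P(1)·log₂(P(1)/Q(1)) = 0.9901·log₂(0.9901/0.0203) = 5.55250
  P(2)·log₂(P(2)/Q(2)) = 0.0099·log₂(0.0099/0.9797) = -0.06562

D_KL(P||Q) = 5.55250 - 0.06562 = 5.48688 ≈ 5.4869 bits

D_KL(Q||P) = Σ Q(x) log₂(Q(x)/P(x))

Computing term by term:
  Q(1)·log₂(Q(1)/P(1)) = 0.0203·log₂(0.0203/0.9901) = -0.11384
  Q(2)·log₂(Q(2)/P(2)) = 0.9797·log₂(0.9797/0.0099) = 6.49420

D_KL(Q||P) = -0.11384 + 6.49420 = 6.38036 ≈ 6.3804 bits

These are NOT equal (difference: 0.8935 bits). KL divergence is asymmetric: D_KL(P||Q) ≠ D_KL(Q||P) in general.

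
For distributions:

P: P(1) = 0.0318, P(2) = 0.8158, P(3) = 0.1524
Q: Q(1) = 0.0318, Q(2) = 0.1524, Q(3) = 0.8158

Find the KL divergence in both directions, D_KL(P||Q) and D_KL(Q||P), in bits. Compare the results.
D_KL(P||Q) = 1.6057 bits, D_KL(Q||P) = 1.6057 bits. The two directions give exactly the same value for this pair.

D_KL(P||Q) = Σ P(x) log₂(P(x)/Q(x))

Computing term by term:
  P(1)·log₂(P(1)/Q(1)) = 0.0318·log₂(0.0318/0.0318) = 0.00000
  P(2)·log₂(P(2)/Q(2)) = 0.8158·log₂(0.8158/0.1524) = 1.97452
  P(3)·log₂(P(3)/Q(3)) = 0.1524·log₂(0.1524/0.8158) = -0.36886

D_KL(P||Q) = 0.00000 + 1.97452 - 0.36886 = 1.60566 ≈ 1.6057 bits

D_KL(Q||P) = Σ Q(x) log₂(Q(x)/P(x))

Computing term by term:
  Q(1)·log₂(Q(1)/P(1)) = 0.0318·log₂(0.0318/0.0318) = 0.00000
  Q(2)·log₂(Q(2)/P(2)) = 0.1524·log₂(0.1524/0.8158) = -0.36886
  Q(3)·log₂(Q(3)/P(3)) = 0.8158·log₂(0.8158/0.1524) = 1.97452

D_KL(Q||P) = 0.00000 - 0.36886 + 1.97452 = 1.60566 ≈ 1.6057 bits

These ARE equal here. Q is P with outcomes relabeled (Q(2) = P(3), Q(3) = P(2)) by a relabeling that is its own inverse, so the two sums contain exactly the same terms in a different order. This is a special case — KL divergence is not symmetric in general: D_KL(P||Q) ≠ D_KL(Q||P) for most P, Q.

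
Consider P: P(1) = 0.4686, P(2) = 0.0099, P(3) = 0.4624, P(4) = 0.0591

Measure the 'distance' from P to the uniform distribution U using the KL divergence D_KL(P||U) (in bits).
0.6659 bits

U(i) = 1/4 for all i

D_KL(P||U) = Σ P(x) log₂(P(x) / (1/4))
           = Σ P(x) log₂(P(x)) + log₂(4)
           = log₂(4) - H(P)

H(P) = -Σ P(x) log₂(P(x)):
  -P(1)·log₂(P(1)) = -(0.4686)·log₂(0.4686) = 0.51245
  -P(2)·log₂(P(2)) = -(0.0099)·log₂(0.0099) = 0.06592
  -P(3)·log₂(P(3)) = -(0.4624)·log₂(0.4624) = 0.51455
  -P(4)·log₂(P(4)) = -(0.0591)·log₂(0.0591) = 0.24117
H(P) = 0.51245 + 0.06592 + 0.51455 + 0.24117 = 1.33409 bits

log₂(4) = 2.00000 bits

D_KL(P||U) = 2.00000 - 1.33409 = 0.66591 ≈ 0.6659 bits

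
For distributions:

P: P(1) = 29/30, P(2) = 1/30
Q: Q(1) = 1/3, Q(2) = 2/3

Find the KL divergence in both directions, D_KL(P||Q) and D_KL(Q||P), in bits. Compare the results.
D_KL(P||Q) = 1.3408 bits, D_KL(Q||P) = 2.3693 bits. D_KL(Q||P) is larger than D_KL(P||Q) by 1.0285 bits; the two directions differ.

D_KL(P||Q) = Σ P(x) log₂(P(x)/Q(x))

Computing term by term:
  P(1)·log₂(P(1)/Q(1)) = (29/30)·log₂((29/30)/(1/3)) = 1.48485
  P(2)·log₂(P(2)/Q(2)) = (1/30)·log₂((1/30)/(2/3)) = -0.14406

D_KL(P||Q) = 1.48485 - 0.14406 = 1.34079 ≈ 1.3408 bits

D_KL(Q||P) = Σ Q(x) log₂(Q(x)/P(x))

Computing term by term:
  Q(1)·log₂(Q(1)/P(1)) = (1/3)·log₂((1/3)/(29/30)) = -0.51202
  Q(2)·log₂(Q(2)/P(2)) = (2/3)·log₂((2/3)/(1/30)) = 2.88129

D_KL(Q||P) = -0.51202 + 2.88129 = 2.36927 ≈ 2.3693 bits

These are NOT equal (difference: 1.0285 bits). KL divergence is asymmetric: D_KL(P||Q) ≠ D_KL(Q||P) in general.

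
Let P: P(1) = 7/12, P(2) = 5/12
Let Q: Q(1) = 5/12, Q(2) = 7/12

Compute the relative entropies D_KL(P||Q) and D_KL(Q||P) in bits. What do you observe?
D_KL(P||Q) = 0.0809 bits, D_KL(Q||P) = 0.0809 bits. The two directions give the same value here, because Q is a self-inverse relabeling of P; in general KL divergence is asymmetric.

D_KL(P||Q) = Σ P(x) log₂(P(x)/Q(x))

Computing term by term:
  P(1)·log₂(P(1)/Q(1)) = (7/12)·log₂((7/12)/(5/12)) = 0.28317
  P(2)·log₂(P(2)/Q(2)) = (5/12)·log₂((5/12)/(7/12)) = -0.20226

D_KL(P||Q) = 0.28317 - 0.20226 = 0.08091 ≈ 0.0809 bits

D_KL(Q||P) = Σ Q(x) log₂(Q(x)/P(x))

Computing term by term:
  Q(1)·log₂(Q(1)/P(1)) = (5/12)·log₂((5/12)/(7/12)) = -0.20226
  Q(2)·log₂(Q(2)/P(2)) = (7/12)·log₂((7/12)/(5/12)) = 0.28317

D_KL(Q||P) = -0.20226 + 0.28317 = 0.08091 ≈ 0.0809 bits

These ARE equal here. Q is P with outcomes relabeled (Q(1) = P(2), Q(2) = P(1)) by a relabeling that is its own inverse, so the two sums contain exactly the same terms in a different order. This is a special case — KL divergence is not symmetric in general: D_KL(P||Q) ≠ D_KL(Q||P) for most P, Q.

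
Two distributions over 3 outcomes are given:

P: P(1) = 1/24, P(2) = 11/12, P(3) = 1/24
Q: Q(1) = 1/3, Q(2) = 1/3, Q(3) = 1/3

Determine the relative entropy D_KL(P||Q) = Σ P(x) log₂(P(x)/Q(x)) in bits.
1.0878 bits

D_KL(P||Q) = Σ P(x) log₂(P(x)/Q(x))

Computing term by term:
  P(1)·log₂(P(1)/Q(1)) = (1/24)·log₂((1/24)/(1/3)) = -0.12500
  P(2)·log₂(P(2)/Q(2)) = (11/12)·log₂((11/12)/(1/3)) = 1.33781
  P(3)·log₂(P(3)/Q(3)) = (1/24)·log₂((1/24)/(1/3)) = -0.12500

D_KL(P||Q) = -0.12500 + 1.33781 - 0.12500 = 1.08781 ≈ 1.0878 bits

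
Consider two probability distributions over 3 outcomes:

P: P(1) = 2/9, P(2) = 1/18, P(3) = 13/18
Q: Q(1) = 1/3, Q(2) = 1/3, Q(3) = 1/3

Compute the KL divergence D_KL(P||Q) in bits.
0.5320 bits

D_KL(P||Q) = Σ P(x) log₂(P(x)/Q(x))

Computing term by term:
  P(1)·log₂(P(1)/Q(1)) = (2/9)·log₂((2/9)/(1/3)) = -0.12999
  P(2)·log₂(P(2)/Q(2)) = (1/18)·log₂((1/18)/(1/3)) = -0.14361
  P(3)·log₂(P(3)/Q(3)) = (13/18)·log₂((13/18)/(1/3)) = 0.80562

D_KL(P||Q) = -0.12999 - 0.14361 + 0.80562 = 0.53202 ≈ 0.5320 bits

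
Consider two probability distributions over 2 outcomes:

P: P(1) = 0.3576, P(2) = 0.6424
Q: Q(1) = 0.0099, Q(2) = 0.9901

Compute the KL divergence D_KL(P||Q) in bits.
1.4496 bits

D_KL(P||Q) = Σ P(x) log₂(P(x)/Q(x))

Computing term by term:
  P(1)·log₂(P(1)/Q(1)) = 0.3576·log₂(0.3576/0.0099) = 1.85050
  P(2)·log₂(P(2)/Q(2)) = 0.6424·log₂(0.6424/0.9901) = -0.40092

D_KL(P||Q) = 1.85050 - 0.40092 = 1.44958 ≈ 1.4496 bits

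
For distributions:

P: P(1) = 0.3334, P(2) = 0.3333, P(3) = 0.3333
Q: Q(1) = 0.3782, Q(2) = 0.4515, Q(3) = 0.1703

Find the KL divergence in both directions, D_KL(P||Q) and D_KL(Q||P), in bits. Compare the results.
D_KL(P||Q) = 0.1163 bits, D_KL(Q||P) = 0.1015 bits. D_KL(P||Q) is larger than D_KL(Q||P) by 0.0148 bits; the two directions differ.

D_KL(P||Q) = Σ P(x) log₂(P(x)/Q(x))

Computing term by term:
  P(1)·log₂(P(1)/Q(1)) = 0.3334·log₂(0.3334/0.3782) = -0.06064
  P(2)·log₂(P(2)/Q(2)) = 0.3333·log₂(0.3333/0.4515) = -0.14595
  P(3)·log₂(P(3)/Q(3)) = 0.3333·log₂(0.3333/0.1703) = 0.32288

D_KL(P||Q) = -0.06064 - 0.14595 + 0.32288 = 0.11629 ≈ 0.1163 bits

D_KL(Q||P) = Σ Q(x) log₂(Q(x)/P(x))

Computing term by term:
  Q(1)·log₂(Q(1)/P(1)) = 0.3782·log₂(0.3782/0.3334) = 0.06879
  Q(2)·log₂(Q(2)/P(2)) = 0.4515·log₂(0.4515/0.3333) = 0.19771
  Q(3)·log₂(Q(3)/P(3)) = 0.1703·log₂(0.1703/0.3333) = -0.16498

D_KL(Q||P) = 0.06879 + 0.19771 - 0.16498 = 0.10152 ≈ 0.1015 bits

These are NOT equal (difference: 0.0148 bits). KL divergence is asymmetric: D_KL(P||Q) ≠ D_KL(Q||P) in general.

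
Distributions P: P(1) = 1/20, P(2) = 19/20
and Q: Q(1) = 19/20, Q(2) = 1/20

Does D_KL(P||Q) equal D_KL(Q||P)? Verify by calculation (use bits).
D_KL(P||Q) = 3.8231 bits, D_KL(Q||P) = 3.8231 bits. Yes — for this pair D_KL(P||Q) = D_KL(Q||P).

D_KL(P||Q) = Σ P(x) log₂(P(x)/Q(x))

Computing term by term:
  P(1)·log₂(P(1)/Q(1)) = (1/20)·log₂((1/20)/(19/20)) = -0.21240
  P(2)·log₂(P(2)/Q(2)) = (19/20)·log₂((19/20)/(1/20)) = 4.03553

D_KL(P||Q) = -0.21240 + 4.03553 = 3.82313 ≈ 3.8231 bits

D_KL(Q||P) = Σ Q(x) log₂(Q(x)/P(x))

Computing term by term:
  Q(1)·log₂(Q(1)/P(1)) = (19/20)·log₂((19/20)/(1/20)) = 4.03553
  Q(2)·log₂(Q(2)/P(2)) = (1/20)·log₂((1/20)/(19/20)) = -0.21240

D_KL(Q||P) = 4.03553 - 0.21240 = 3.82313 ≈ 3.8231 bits

These ARE equal here. Q is P with outcomes relabeled (Q(1) = P(2), Q(2) = P(1)) by a relabeling that is its own inverse, so the two sums contain exactly the same terms in a different order. This is a special case — KL divergence is not symmetric in general: D_KL(P||Q) ≠ D_KL(Q||P) for most P, Q.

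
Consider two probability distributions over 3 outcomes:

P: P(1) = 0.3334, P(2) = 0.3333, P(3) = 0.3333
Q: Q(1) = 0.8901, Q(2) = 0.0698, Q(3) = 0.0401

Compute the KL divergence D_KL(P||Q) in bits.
1.2977 bits

D_KL(P||Q) = Σ P(x) log₂(P(x)/Q(x))

Computing term by term:
  P(1)·log₂(P(1)/Q(1)) = 0.3334·log₂(0.3334/0.8901) = -0.47233
  P(2)·log₂(P(2)/Q(2)) = 0.3333·log₂(0.3333/0.0698) = 0.75177
  P(3)·log₂(P(3)/Q(3)) = 0.3333·log₂(0.3333/0.0401) = 1.01828

D_KL(P||Q) = -0.47233 + 0.75177 + 1.01828 = 1.29772 ≈ 1.2977 bits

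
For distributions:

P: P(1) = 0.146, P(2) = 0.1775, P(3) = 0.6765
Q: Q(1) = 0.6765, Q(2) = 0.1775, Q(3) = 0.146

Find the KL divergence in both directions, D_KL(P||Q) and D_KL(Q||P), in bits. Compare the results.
D_KL(P||Q) = 1.1735 bits, D_KL(Q||P) = 1.1735 bits. The two directions give exactly the same value for this pair.

D_KL(P||Q) = Σ P(x) log₂(P(x)/Q(x))

Computing term by term:
  P(1)·log₂(P(1)/Q(1)) = 0.146·log₂(0.146/0.6765) = -0.32297
  P(2)·log₂(P(2)/Q(2)) = 0.1775·log₂(0.1775/0.1775) = 0.00000
  P(3)·log₂(P(3)/Q(3)) = 0.6765·log₂(0.6765/0.146) = 1.49650

D_KL(P||Q) = -0.32297 + 0.00000 + 1.49650 = 1.17353 ≈ 1.1735 bits

D_KL(Q||P) = Σ Q(x) log₂(Q(x)/P(x))

Computing term by term:
  Q(1)·log₂(Q(1)/P(1)) = 0.6765·log₂(0.6765/0.146) = 1.49650
  Q(2)·log₂(Q(2)/P(2)) = 0.1775·log₂(0.1775/0.1775) = 0.00000
  Q(3)·log₂(Q(3)/P(3)) = 0.146·log₂(0.146/0.6765) = -0.32297

D_KL(Q||P) = 1.49650 + 0.00000 - 0.32297 = 1.17353 ≈ 1.1735 bits

These ARE equal here. Q is P with outcomes relabeled (Q(1) = P(3), Q(3) = P(1)) by a relabeling that is its own inverse, so the two sums contain exactly the same terms in a different order. This is a special case — KL divergence is not symmetric in general: D_KL(P||Q) ≠ D_KL(Q||P) for most P, Q.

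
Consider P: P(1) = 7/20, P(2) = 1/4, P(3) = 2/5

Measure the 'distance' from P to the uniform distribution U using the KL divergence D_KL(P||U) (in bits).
0.0261 bits

U(i) = 1/3 for all i

D_KL(P||U) = Σ P(x) log₂(P(x) / (1/3))
           = Σ P(x) log₂(P(x)) + log₂(3)
           = log₂(3) - H(P)

H(P) = -Σ P(x) log₂(P(x)):
  -P(1)·log₂(P(1)) = -(7/20)·log₂(7/20) = 0.53010
  -P(2)·log₂(P(2)) = -(1/4)·log₂(1/4) = 0.50000
  -P(3)·log₂(P(3)) = -(2/5)·log₂(2/5) = 0.52877
H(P) = 0.53010 + 0.50000 + 0.52877 = 1.55887 bits

log₂(3) = 1.58496 bits

D_KL(P||U) = 1.58496 - 1.55887 = 0.02609 ≈ 0.0261 bits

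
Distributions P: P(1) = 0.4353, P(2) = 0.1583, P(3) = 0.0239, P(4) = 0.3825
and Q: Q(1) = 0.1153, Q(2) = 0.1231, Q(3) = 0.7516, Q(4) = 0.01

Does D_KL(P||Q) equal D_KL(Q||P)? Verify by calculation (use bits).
D_KL(P||Q) = 2.7838 bits, D_KL(Q||P) = 3.4209 bits. No — D_KL(P||Q) ≠ D_KL(Q||P) for this pair.

D_KL(P||Q) = Σ P(x) log₂(P(x)/Q(x))

Computing term by term:
  P(1)·log₂(P(1)/Q(1)) = 0.4353·log₂(0.4353/0.1153) = 0.83430
  P(2)·log₂(P(2)/Q(2)) = 0.1583·log₂(0.1583/0.1231) = 0.05744
  P(3)·log₂(P(3)/Q(3)) = 0.0239·log₂(0.0239/0.7516) = -0.11890
  P(4)·log₂(P(4)/Q(4)) = 0.3825·log₂(0.3825/0.01) = 2.01095

D_KL(P||Q) = 0.83430 + 0.05744 - 0.11890 + 2.01095 = 2.78379 ≈ 2.7838 bits

D_KL(Q||P) = Σ Q(x) log₂(Q(x)/P(x))

Computing term by term:
  Q(1)·log₂(Q(1)/P(1)) = 0.1153·log₂(0.1153/0.4353) = -0.22099
  Q(2)·log₂(Q(2)/P(2)) = 0.1231·log₂(0.1231/0.1583) = -0.04466
  Q(3)·log₂(Q(3)/P(3)) = 0.7516·log₂(0.7516/0.0239) = 3.73912
  Q(4)·log₂(Q(4)/P(4)) = 0.01·log₂(0.01/0.3825) = -0.05257

D_KL(Q||P) = -0.22099 - 0.04466 + 3.73912 - 0.05257 = 3.42090 ≈ 3.4209 bits

These are NOT equal (difference: 0.6371 bits). KL divergence is asymmetric: D_KL(P||Q) ≠ D_KL(Q||P) in general.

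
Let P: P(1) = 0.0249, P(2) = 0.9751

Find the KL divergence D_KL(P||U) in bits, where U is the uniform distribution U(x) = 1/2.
0.8319 bits

U(i) = 1/2 for all i

D_KL(P||U) = Σ P(x) log₂(P(x) / (1/2))
           = Σ P(x) log₂(P(x)) + log₂(2)
           = log₂(2) - H(P)

H(P) = -Σ P(x) log₂(P(x)):
  -P(1)·log₂(P(1)) = -(0.0249)·log₂(0.0249) = 0.13266
  -P(2)·log₂(P(2)) = -(0.9751)·log₂(0.9751) = 0.03547
H(P) = 0.13266 + 0.03547 = 0.16813 bits

log₂(2) = 1.00000 bits

D_KL(P||U) = 1.00000 - 0.16813 = 0.83187 ≈ 0.8319 bits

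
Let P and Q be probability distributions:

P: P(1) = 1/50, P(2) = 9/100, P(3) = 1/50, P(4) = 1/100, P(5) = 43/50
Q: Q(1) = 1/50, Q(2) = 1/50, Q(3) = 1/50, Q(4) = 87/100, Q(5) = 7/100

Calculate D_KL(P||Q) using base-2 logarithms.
3.2431 bits

D_KL(P||Q) = Σ P(x) log₂(P(x)/Q(x))

Computing term by term:
  P(1)·log₂(P(1)/Q(1)) = (1/50)·log₂((1/50)/(1/50)) = 0.00000
  P(2)·log₂(P(2)/Q(2)) = (9/100)·log₂((9/100)/(1/50)) = 0.19529
  P(3)·log₂(P(3)/Q(3)) = (1/50)·log₂((1/50)/(1/50)) = 0.00000
  P(4)·log₂(P(4)/Q(4)) = (1/100)·log₂((1/100)/(87/100)) = -0.06443
  P(5)·log₂(P(5)/Q(5)) = (43/50)·log₂((43/50)/(7/100)) = 3.11226

D_KL(P||Q) = 0.00000 + 0.19529 + 0.00000 - 0.06443 + 3.11226 = 3.24312 ≈ 3.2431 bits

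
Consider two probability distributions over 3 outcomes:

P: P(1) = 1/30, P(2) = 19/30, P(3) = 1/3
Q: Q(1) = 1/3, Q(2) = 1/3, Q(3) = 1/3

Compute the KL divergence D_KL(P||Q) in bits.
0.4757 bits

D_KL(P||Q) = Σ P(x) log₂(P(x)/Q(x))

Computing term by term:
  P(1)·log₂(P(1)/Q(1)) = (1/30)·log₂((1/30)/(1/3)) = -0.11073
  P(2)·log₂(P(2)/Q(2)) = (19/30)·log₂((19/30)/(1/3)) = 0.58647
  P(3)·log₂(P(3)/Q(3)) = (1/3)·log₂((1/3)/(1/3)) = 0.00000

D_KL(P||Q) = -0.11073 + 0.58647 + 0.00000 = 0.47574 ≈ 0.4757 bits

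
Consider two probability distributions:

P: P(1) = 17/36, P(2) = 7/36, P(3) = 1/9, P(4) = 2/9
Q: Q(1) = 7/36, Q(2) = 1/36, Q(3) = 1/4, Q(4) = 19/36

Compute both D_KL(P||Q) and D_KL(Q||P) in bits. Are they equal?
D_KL(P||Q) = 0.7431 bits, D_KL(Q||P) = 0.6242 bits. No, they are not equal.

D_KL(P||Q) = Σ P(x) log₂(P(x)/Q(x))

Computing term by term:
  P(1)·log₂(P(1)/Q(1)) = (17/36)·log₂((17/36)/(7/36)) = 0.60450
  P(2)·log₂(P(2)/Q(2)) = (7/36)·log₂((7/36)/(1/36)) = 0.54587
  P(3)·log₂(P(3)/Q(3)) = (1/9)·log₂((1/9)/(1/4)) = -0.12999
  P(4)·log₂(P(4)/Q(4)) = (2/9)·log₂((2/9)/(19/36)) = -0.27732

D_KL(P||Q) = 0.60450 + 0.54587 - 0.12999 - 0.27732 = 0.74306 ≈ 0.7431 bits

D_KL(Q||P) = Σ Q(x) log₂(Q(x)/P(x))

Computing term by term:
  Q(1)·log₂(Q(1)/P(1)) = (7/36)·log₂((7/36)/(17/36)) = -0.24891
  Q(2)·log₂(Q(2)/P(2)) = (1/36)·log₂((1/36)/(7/36)) = -0.07798
  Q(3)·log₂(Q(3)/P(3)) = (1/4)·log₂((1/4)/(1/9)) = 0.29248
  Q(4)·log₂(Q(4)/P(4)) = (19/36)·log₂((19/36)/(2/9)) = 0.65863

D_KL(Q||P) = -0.24891 - 0.07798 + 0.29248 + 0.65863 = 0.62422 ≈ 0.6242 bits

These are NOT equal (difference: 0.1189 bits). KL divergence is asymmetric: D_KL(P||Q) ≠ D_KL(Q||P) in general.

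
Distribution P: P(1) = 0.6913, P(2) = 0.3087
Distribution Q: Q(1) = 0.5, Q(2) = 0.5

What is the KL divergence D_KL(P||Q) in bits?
0.1083 bits

D_KL(P||Q) = Σ P(x) log₂(P(x)/Q(x))

Computing term by term:
  P(1)·log₂(P(1)/Q(1)) = 0.6913·log₂(0.6913/0.5) = 0.32310
  P(2)·log₂(P(2)/Q(2)) = 0.3087·log₂(0.3087/0.5) = -0.21477

D_KL(P||Q) = 0.32310 - 0.21477 = 0.10833 ≈ 0.1083 bits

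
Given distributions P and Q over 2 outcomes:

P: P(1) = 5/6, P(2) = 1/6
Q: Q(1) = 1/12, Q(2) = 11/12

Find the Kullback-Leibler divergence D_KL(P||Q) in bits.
2.3584 bits

D_KL(P||Q) = Σ P(x) log₂(P(x)/Q(x))

Computing term by term:
  P(1)·log₂(P(1)/Q(1)) = (5/6)·log₂((5/6)/(1/12)) = 2.76827
  P(2)·log₂(P(2)/Q(2)) = (1/6)·log₂((1/6)/(11/12)) = -0.40991

D_KL(P||Q) = 2.76827 - 0.40991 = 2.35836 ≈ 2.3584 bits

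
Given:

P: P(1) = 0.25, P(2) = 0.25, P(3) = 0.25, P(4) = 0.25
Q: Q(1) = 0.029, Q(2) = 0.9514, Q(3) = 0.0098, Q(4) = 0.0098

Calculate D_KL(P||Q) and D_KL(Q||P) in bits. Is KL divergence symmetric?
D_KL(P||Q) = 2.6314 bits, D_KL(Q||P) = 1.6527 bits. No, KL divergence is not symmetric.

D_KL(P||Q) = Σ P(x) log₂(P(x)/Q(x))

Computing term by term:
  P(1)·log₂(P(1)/Q(1)) = 0.25·log₂(0.25/0.029) = 0.77695
  P(2)·log₂(P(2)/Q(2)) = 0.25·log₂(0.25/0.9514) = -0.48203
  P(3)·log₂(P(3)/Q(3)) = 0.25·log₂(0.25/0.0098) = 1.16825
  P(4)·log₂(P(4)/Q(4)) = 0.25·log₂(0.25/0.0098) = 1.16825

D_KL(P||Q) = 0.77695 - 0.48203 + 1.16825 + 1.16825 = 2.63142 ≈ 2.6314 bits

D_KL(Q||P) = Σ Q(x) log₂(Q(x)/P(x))

Computing term by term:
  Q(1)·log₂(Q(1)/P(1)) = 0.029·log₂(0.029/0.25) = -0.09013
  Q(2)·log₂(Q(2)/P(2)) = 0.9514·log₂(0.9514/0.25) = 1.83442
  Q(3)·log₂(Q(3)/P(3)) = 0.0098·log₂(0.0098/0.25) = -0.04580
  Q(4)·log₂(Q(4)/P(4)) = 0.0098·log₂(0.0098/0.25) = -0.04580

D_KL(Q||P) = -0.09013 + 1.83442 - 0.04580 - 0.04580 = 1.65269 ≈ 1.6527 bits

These are NOT equal (difference: 0.9787 bits). KL divergence is asymmetric: D_KL(P||Q) ≠ D_KL(Q||P) in general.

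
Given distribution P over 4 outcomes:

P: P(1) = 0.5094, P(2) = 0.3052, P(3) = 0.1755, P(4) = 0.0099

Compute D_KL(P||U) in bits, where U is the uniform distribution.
0.4752 bits

U(i) = 1/4 for all i

D_KL(P||U) = Σ P(x) log₂(P(x) / (1/4))
           = Σ P(x) log₂(P(x)) + log₂(4)
           = log₂(4) - H(P)

H(P) = -Σ P(x) log₂(P(x)):
  -P(1)·log₂(P(1)) = -(0.5094)·log₂(0.5094) = 0.49571
  -P(2)·log₂(P(2)) = -(0.3052)·log₂(0.3052) = 0.52256
  -P(3)·log₂(P(3)) = -(0.1755)·log₂(0.1755) = 0.44059
  -P(4)·log₂(P(4)) = -(0.0099)·log₂(0.0099) = 0.06592
H(P) = 0.49571 + 0.52256 + 0.44059 + 0.06592 = 1.52478 bits

log₂(4) = 2.00000 bits

D_KL(P||U) = 2.00000 - 1.52478 = 0.47522 ≈ 0.4752 bits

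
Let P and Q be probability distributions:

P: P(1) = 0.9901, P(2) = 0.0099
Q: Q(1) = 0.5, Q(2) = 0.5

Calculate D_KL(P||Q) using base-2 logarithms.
0.9199 bits

D_KL(P||Q) = Σ P(x) log₂(P(x)/Q(x))

Computing term by term:
  P(1)·log₂(P(1)/Q(1)) = 0.9901·log₂(0.9901/0.5) = 0.97589
  P(2)·log₂(P(2)/Q(2)) = 0.0099·log₂(0.0099/0.5) = -0.05602

D_KL(P||Q) = 0.97589 - 0.05602 = 0.91987 ≈ 0.9199 bits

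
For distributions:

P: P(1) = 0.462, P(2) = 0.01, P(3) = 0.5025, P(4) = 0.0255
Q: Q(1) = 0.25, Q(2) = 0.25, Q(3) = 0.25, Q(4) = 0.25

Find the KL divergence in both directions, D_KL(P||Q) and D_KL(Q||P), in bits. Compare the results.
D_KL(P||Q) = 0.7850 bits, D_KL(Q||P) = 1.5110 bits. D_KL(Q||P) is larger than D_KL(P||Q) by 0.7260 bits; the two directions differ.

D_KL(P||Q) = Σ P(x) log₂(P(x)/Q(x))

Computing term by term:
  P(1)·log₂(P(1)/Q(1)) = 0.462·log₂(0.462/0.25) = 0.40932
  P(2)·log₂(P(2)/Q(2)) = 0.01·log₂(0.01/0.25) = -0.04644
  P(3)·log₂(P(3)/Q(3)) = 0.5025·log₂(0.5025/0.25) = 0.50612
  P(4)·log₂(P(4)/Q(4)) = 0.0255·log₂(0.0255/0.25) = -0.08398

D_KL(P||Q) = 0.40932 - 0.04644 + 0.50612 - 0.08398 = 0.78502 ≈ 0.7850 bits

D_KL(Q||P) = Σ Q(x) log₂(Q(x)/P(x))

Computing term by term:
  Q(1)·log₂(Q(1)/P(1)) = 0.25·log₂(0.25/0.462) = -0.22149
  Q(2)·log₂(Q(2)/P(2)) = 0.25·log₂(0.25/0.01) = 1.16096
  Q(3)·log₂(Q(3)/P(3)) = 0.25·log₂(0.25/0.5025) = -0.25180
  Q(4)·log₂(Q(4)/P(4)) = 0.25·log₂(0.25/0.0255) = 0.82334

D_KL(Q||P) = -0.22149 + 1.16096 - 0.25180 + 0.82334 = 1.51101 ≈ 1.5110 bits

These are NOT equal (difference: 0.7260 bits). KL divergence is asymmetric: D_KL(P||Q) ≠ D_KL(Q||P) in general.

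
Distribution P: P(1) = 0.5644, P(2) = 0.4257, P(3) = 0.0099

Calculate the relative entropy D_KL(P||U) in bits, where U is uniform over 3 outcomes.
0.5288 bits

U(i) = 1/3 for all i

D_KL(P||U) = Σ P(x) log₂(P(x) / (1/3))
           = Σ P(x) log₂(P(x)) + log₂(3)
           = log₂(3) - H(P)

H(P) = -Σ P(x) log₂(P(x)):
  -P(1)·log₂(P(1)) = -(0.5644)·log₂(0.5644) = 0.46575
  -P(2)·log₂(P(2)) = -(0.4257)·log₂(0.4257) = 0.52450
  -P(3)·log₂(P(3)) = -(0.0099)·log₂(0.0099) = 0.06592
H(P) = 0.46575 + 0.52450 + 0.06592 = 1.05617 bits

log₂(3) = 1.58496 bits

D_KL(P||U) = 1.58496 - 1.05617 = 0.52879 ≈ 0.5288 bits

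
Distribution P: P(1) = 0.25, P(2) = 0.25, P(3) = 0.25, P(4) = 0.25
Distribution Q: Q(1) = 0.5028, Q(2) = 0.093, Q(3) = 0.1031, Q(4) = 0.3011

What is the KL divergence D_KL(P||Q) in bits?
0.3570 bits

D_KL(P||Q) = Σ P(x) log₂(P(x)/Q(x))

Computing term by term:
  P(1)·log₂(P(1)/Q(1)) = 0.25·log₂(0.25/0.5028) = -0.25201
  P(2)·log₂(P(2)/Q(2)) = 0.25·log₂(0.25/0.093) = 0.35666
  P(3)·log₂(P(3)/Q(3)) = 0.25·log₂(0.25/0.1031) = 0.31947
  P(4)·log₂(P(4)/Q(4)) = 0.25·log₂(0.25/0.3011) = -0.06708

D_KL(P||Q) = -0.25201 + 0.35666 + 0.31947 - 0.06708 = 0.35704 ≈ 0.3570 bits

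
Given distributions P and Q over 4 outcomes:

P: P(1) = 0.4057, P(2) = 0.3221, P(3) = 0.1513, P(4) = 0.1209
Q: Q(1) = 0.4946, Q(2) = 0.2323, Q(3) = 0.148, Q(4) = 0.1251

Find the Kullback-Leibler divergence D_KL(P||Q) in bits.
0.0348 bits

D_KL(P||Q) = Σ P(x) log₂(P(x)/Q(x))

Computing term by term:
  P(1)·log₂(P(1)/Q(1)) = 0.4057·log₂(0.4057/0.4946) = -0.11597
  P(2)·log₂(P(2)/Q(2)) = 0.3221·log₂(0.3221/0.2323) = 0.15188
  P(3)·log₂(P(3)/Q(3)) = 0.1513·log₂(0.1513/0.148) = 0.00481
  P(4)·log₂(P(4)/Q(4)) = 0.1209·log₂(0.1209/0.1251) = -0.00596

D_KL(P||Q) = -0.11597 + 0.15188 + 0.00481 - 0.00596 = 0.03476 ≈ 0.0348 bits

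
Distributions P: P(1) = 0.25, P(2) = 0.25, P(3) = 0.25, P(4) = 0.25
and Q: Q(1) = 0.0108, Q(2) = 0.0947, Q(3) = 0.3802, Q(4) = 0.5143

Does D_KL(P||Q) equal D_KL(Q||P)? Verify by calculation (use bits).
D_KL(P||Q) = 1.0720 bits, D_KL(Q||P) = 0.5836 bits. No — D_KL(P||Q) ≠ D_KL(Q||P) for this pair.

D_KL(P||Q) = Σ P(x) log₂(P(x)/Q(x))

Computing term by term:
  P(1)·log₂(P(1)/Q(1)) = 0.25·log₂(0.25/0.0108) = 1.13321
  P(2)·log₂(P(2)/Q(2)) = 0.25·log₂(0.25/0.0947) = 0.35012
  P(3)·log₂(P(3)/Q(3)) = 0.25·log₂(0.25/0.3802) = -0.15121
  P(4)·log₂(P(4)/Q(4)) = 0.25·log₂(0.25/0.5143) = -0.26017

D_KL(P||Q) = 1.13321 + 0.35012 - 0.15121 - 0.26017 = 1.07195 ≈ 1.0720 bits

D_KL(Q||P) = Σ Q(x) log₂(Q(x)/P(x))

Computing term by term:
  Q(1)·log₂(Q(1)/P(1)) = 0.0108·log₂(0.0108/0.25) = -0.04895
  Q(2)·log₂(Q(2)/P(2)) = 0.0947·log₂(0.0947/0.25) = -0.13263
  Q(3)·log₂(Q(3)/P(3)) = 0.3802·log₂(0.3802/0.25) = 0.22996
  Q(4)·log₂(Q(4)/P(4)) = 0.5143·log₂(0.5143/0.25) = 0.53522

D_KL(Q||P) = -0.04895 - 0.13263 + 0.22996 + 0.53522 = 0.58360 ≈ 0.5836 bits

These are NOT equal (difference: 0.4884 bits). KL divergence is asymmetric: D_KL(P||Q) ≠ D_KL(Q||P) in general.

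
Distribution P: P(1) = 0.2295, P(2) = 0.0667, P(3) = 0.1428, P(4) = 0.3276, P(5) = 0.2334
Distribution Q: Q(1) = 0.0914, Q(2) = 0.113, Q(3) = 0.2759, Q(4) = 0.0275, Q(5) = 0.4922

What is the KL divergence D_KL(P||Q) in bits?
1.0382 bits

D_KL(P||Q) = Σ P(x) log₂(P(x)/Q(x))

Computing term by term:
  P(1)·log₂(P(1)/Q(1)) = 0.2295·log₂(0.2295/0.0914) = 0.30483
  P(2)·log₂(P(2)/Q(2)) = 0.0667·log₂(0.0667/0.113) = -0.05073
  P(3)·log₂(P(3)/Q(3)) = 0.1428·log₂(0.1428/0.2759) = -0.13568
  P(4)·log₂(P(4)/Q(4)) = 0.3276·log₂(0.3276/0.0275) = 1.17098
  P(5)·log₂(P(5)/Q(5)) = 0.2334·log₂(0.2334/0.4922) = -0.25124

D_KL(P||Q) = 0.30483 - 0.05073 - 0.13568 + 1.17098 - 0.25124 = 1.03816 ≈ 1.0382 bits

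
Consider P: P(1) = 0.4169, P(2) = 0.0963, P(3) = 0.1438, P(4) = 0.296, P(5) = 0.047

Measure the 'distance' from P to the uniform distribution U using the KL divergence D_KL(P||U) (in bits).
0.3410 bits

U(i) = 1/5 for all i

D_KL(P||U) = Σ P(x) log₂(P(x) / (1/5))
           = Σ P(x) log₂(P(x)) + log₂(5)
           = log₂(5) - H(P)

H(P) = -Σ P(x) log₂(P(x)):
  -P(1)·log₂(P(1)) = -(0.4169)·log₂(0.4169) = 0.52622
  -P(2)·log₂(P(2)) = -(0.0963)·log₂(0.0963) = 0.32514
  -P(3)·log₂(P(3)) = -(0.1438)·log₂(0.1438) = 0.40233
  -P(4)·log₂(P(4)) = -(0.296)·log₂(0.296) = 0.51987
  -P(5)·log₂(P(5)) = -(0.047)·log₂(0.047) = 0.20733
H(P) = 0.52622 + 0.32514 + 0.40233 + 0.51987 + 0.20733 = 1.98089 bits

log₂(5) = 2.32193 bits

D_KL(P||U) = 2.32193 - 1.98089 = 0.34104 ≈ 0.3410 bits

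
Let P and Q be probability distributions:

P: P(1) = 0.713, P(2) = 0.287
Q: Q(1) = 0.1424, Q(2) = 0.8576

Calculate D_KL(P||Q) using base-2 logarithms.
1.2037 bits

D_KL(P||Q) = Σ P(x) log₂(P(x)/Q(x))

Computing term by term:
  P(1)·log₂(P(1)/Q(1)) = 0.713·log₂(0.713/0.1424) = 1.65698
  P(2)·log₂(P(2)/Q(2)) = 0.287·log₂(0.287/0.8576) = -0.45325

D_KL(P||Q) = 1.65698 - 0.45325 = 1.20373 ≈ 1.2037 bits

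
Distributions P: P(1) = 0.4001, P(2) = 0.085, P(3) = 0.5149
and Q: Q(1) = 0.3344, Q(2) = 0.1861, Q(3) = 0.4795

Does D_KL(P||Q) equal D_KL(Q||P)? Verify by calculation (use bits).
D_KL(P||Q) = 0.0604 bits, D_KL(Q||P) = 0.0746 bits. No — D_KL(P||Q) ≠ D_KL(Q||P) for this pair.

D_KL(P||Q) = Σ P(x) log₂(P(x)/Q(x))

Computing term by term:
  P(1)·log₂(P(1)/Q(1)) = 0.4001·log₂(0.4001/0.3344) = 0.10354
  P(2)·log₂(P(2)/Q(2)) = 0.085·log₂(0.085/0.1861) = -0.09610
  P(3)·log₂(P(3)/Q(3)) = 0.5149·log₂(0.5149/0.4795) = 0.05291

D_KL(P||Q) = 0.10354 - 0.09610 + 0.05291 = 0.06035 ≈ 0.0604 bits

D_KL(Q||P) = Σ Q(x) log₂(Q(x)/P(x))

Computing term by term:
  Q(1)·log₂(Q(1)/P(1)) = 0.3344·log₂(0.3344/0.4001) = -0.08654
  Q(2)·log₂(Q(2)/P(2)) = 0.1861·log₂(0.1861/0.085) = 0.21039
  Q(3)·log₂(Q(3)/P(3)) = 0.4795·log₂(0.4795/0.5149) = -0.04927

D_KL(Q||P) = -0.08654 + 0.21039 - 0.04927 = 0.07458 ≈ 0.0746 bits

These are NOT equal (difference: 0.0142 bits). KL divergence is asymmetric: D_KL(P||Q) ≠ D_KL(Q||P) in general.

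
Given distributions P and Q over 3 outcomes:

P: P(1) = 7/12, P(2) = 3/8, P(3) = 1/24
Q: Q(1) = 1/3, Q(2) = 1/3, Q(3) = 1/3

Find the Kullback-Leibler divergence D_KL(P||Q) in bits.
0.4097 bits

D_KL(P||Q) = Σ P(x) log₂(P(x)/Q(x))

Computing term by term:
  P(1)·log₂(P(1)/Q(1)) = (7/12)·log₂((7/12)/(1/3)) = 0.47096
  P(2)·log₂(P(2)/Q(2)) = (3/8)·log₂((3/8)/(1/3)) = 0.06372
  P(3)·log₂(P(3)/Q(3)) = (1/24)·log₂((1/24)/(1/3)) = -0.12500

D_KL(P||Q) = 0.47096 + 0.06372 - 0.12500 = 0.40968 ≈ 0.4097 bits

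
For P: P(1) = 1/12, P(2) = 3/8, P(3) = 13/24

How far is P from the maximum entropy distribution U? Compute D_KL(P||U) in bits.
0.2765 bits

U(i) = 1/3 for all i

D_KL(P||U) = Σ P(x) log₂(P(x) / (1/3))
           = Σ P(x) log₂(P(x)) + log₂(3)
           = log₂(3) - H(P)

H(P) = -Σ P(x) log₂(P(x)):
  -P(1)·log₂(P(1)) = -(1/12)·log₂(1/12) = 0.29875
  -P(2)·log₂(P(2)) = -(3/8)·log₂(3/8) = 0.53064
  -P(3)·log₂(P(3)) = -(13/24)·log₂(13/24) = 0.47912
H(P) = 0.29875 + 0.53064 + 0.47912 = 1.30851 bits

log₂(3) = 1.58496 bits

D_KL(P||U) = 1.58496 - 1.30851 = 0.27645 ≈ 0.2765 bits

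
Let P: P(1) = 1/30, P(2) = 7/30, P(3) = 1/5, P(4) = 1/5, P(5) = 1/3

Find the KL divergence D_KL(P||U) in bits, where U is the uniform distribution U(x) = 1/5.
0.2114 bits

U(i) = 1/5 for all i

D_KL(P||U) = Σ P(x) log₂(P(x) / (1/5))
           = Σ P(x) log₂(P(x)) + log₂(5)
           = log₂(5) - H(P)

H(P) = -Σ P(x) log₂(P(x)):
  -P(1)·log₂(P(1)) = -(1/30)·log₂(1/30) = 0.16356
  -P(2)·log₂(P(2)) = -(7/30)·log₂(7/30) = 0.48989
  -P(3)·log₂(P(3)) = -(1/5)·log₂(1/5) = 0.46439
  -P(4)·log₂(P(4)) = -(1/5)·log₂(1/5) = 0.46439
  -P(5)·log₂(P(5)) = -(1/3)·log₂(1/3) = 0.52832
H(P) = 0.16356 + 0.48989 + 0.46439 + 0.46439 + 0.52832 = 2.11055 bits

log₂(5) = 2.32193 bits

D_KL(P||U) = 2.32193 - 2.11055 = 0.21138 ≈ 0.2114 bits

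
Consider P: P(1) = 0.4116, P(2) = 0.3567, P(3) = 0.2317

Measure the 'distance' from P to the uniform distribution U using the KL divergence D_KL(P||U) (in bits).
0.0385 bits

U(i) = 1/3 for all i

D_KL(P||U) = Σ P(x) log₂(P(x) / (1/3))
           = Σ P(x) log₂(P(x)) + log₂(3)
           = log₂(3) - H(P)

H(P) = -Σ P(x) log₂(P(x)):
  -P(1)·log₂(P(1)) = -(0.4116)·log₂(0.4116) = 0.52713
  -P(2)·log₂(P(2)) = -(0.3567)·log₂(0.3567) = 0.53049
  -P(3)·log₂(P(3)) = -(0.2317)·log₂(0.2317) = 0.48881
H(P) = 0.52713 + 0.53049 + 0.48881 = 1.54643 bits

log₂(3) = 1.58496 bits

D_KL(P||U) = 1.58496 - 1.54643 = 0.03853 ≈ 0.0385 bits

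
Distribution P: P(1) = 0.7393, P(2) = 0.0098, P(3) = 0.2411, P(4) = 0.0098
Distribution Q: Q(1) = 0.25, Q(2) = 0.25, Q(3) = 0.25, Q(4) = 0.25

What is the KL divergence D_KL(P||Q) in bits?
1.0522 bits

D_KL(P||Q) = Σ P(x) log₂(P(x)/Q(x))

Computing term by term:
  P(1)·log₂(P(1)/Q(1)) = 0.7393·log₂(0.7393/0.25) = 1.15644
  P(2)·log₂(P(2)/Q(2)) = 0.0098·log₂(0.0098/0.25) = -0.04580
  P(3)·log₂(P(3)/Q(3)) = 0.2411·log₂(0.2411/0.25) = -0.01261
  P(4)·log₂(P(4)/Q(4)) = 0.0098·log₂(0.0098/0.25) = -0.04580

D_KL(P||Q) = 1.15644 - 0.04580 - 0.01261 - 0.04580 = 1.05223 ≈ 1.0522 bits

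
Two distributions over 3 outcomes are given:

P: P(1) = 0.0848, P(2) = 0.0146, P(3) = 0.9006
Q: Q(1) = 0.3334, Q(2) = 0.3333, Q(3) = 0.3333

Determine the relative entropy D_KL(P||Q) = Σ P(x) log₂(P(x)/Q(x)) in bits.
1.0581 bits

D_KL(P||Q) = Σ P(x) log₂(P(x)/Q(x))

Computing term by term:
  P(1)·log₂(P(1)/Q(1)) = 0.0848·log₂(0.0848/0.3334) = -0.16749
  P(2)·log₂(P(2)/Q(2)) = 0.0146·log₂(0.0146/0.3333) = -0.06589
  P(3)·log₂(P(3)/Q(3)) = 0.9006·log₂(0.9006/0.3333) = 1.29152

D_KL(P||Q) = -0.16749 - 0.06589 + 1.29152 = 1.05814 ≈ 1.0581 bits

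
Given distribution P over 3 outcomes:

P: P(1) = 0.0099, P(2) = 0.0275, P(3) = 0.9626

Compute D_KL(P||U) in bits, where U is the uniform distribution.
1.3235 bits

U(i) = 1/3 for all i

D_KL(P||U) = Σ P(x) log₂(P(x) / (1/3))
           = Σ P(x) log₂(P(x)) + log₂(3)
           = log₂(3) - H(P)

H(P) = -Σ P(x) log₂(P(x)):
  -P(1)·log₂(P(1)) = -(0.0099)·log₂(0.0099) = 0.06592
  -P(2)·log₂(P(2)) = -(0.0275)·log₂(0.0275) = 0.14257
  -P(3)·log₂(P(3)) = -(0.9626)·log₂(0.9626) = 0.05293
H(P) = 0.06592 + 0.14257 + 0.05293 = 0.26142 bits

log₂(3) = 1.58496 bits

D_KL(P||U) = 1.58496 - 0.26142 = 1.32354 ≈ 1.3235 bits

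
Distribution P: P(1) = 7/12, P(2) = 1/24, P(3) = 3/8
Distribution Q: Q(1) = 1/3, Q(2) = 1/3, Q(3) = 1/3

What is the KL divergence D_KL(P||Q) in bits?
0.4097 bits

D_KL(P||Q) = Σ P(x) log₂(P(x)/Q(x))

Computing term by term:
  P(1)·log₂(P(1)/Q(1)) = (7/12)·log₂((7/12)/(1/3)) = 0.47096
  P(2)·log₂(P(2)/Q(2)) = (1/24)·log₂((1/24)/(1/3)) = -0.12500
  P(3)·log₂(P(3)/Q(3)) = (3/8)·log₂((3/8)/(1/3)) = 0.06372

D_KL(P||Q) = 0.47096 - 0.12500 + 0.06372 = 0.40968 ≈ 0.4097 bits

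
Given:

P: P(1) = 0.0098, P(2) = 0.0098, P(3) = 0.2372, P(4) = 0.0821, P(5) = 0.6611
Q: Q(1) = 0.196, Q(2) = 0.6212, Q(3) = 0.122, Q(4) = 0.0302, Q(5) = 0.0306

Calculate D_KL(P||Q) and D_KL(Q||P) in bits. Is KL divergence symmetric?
D_KL(P||Q) = 3.1758 bits, D_KL(Q||P) = 4.2694 bits. No, KL divergence is not symmetric.

D_KL(P||Q) = Σ P(x) log₂(P(x)/Q(x))

Computing term by term:
  P(1)·log₂(P(1)/Q(1)) = 0.0098·log₂(0.0098/0.196) = -0.04235
  P(2)·log₂(P(2)/Q(2)) = 0.0098·log₂(0.0098/0.6212) = -0.05866
  P(3)·log₂(P(3)/Q(3)) = 0.2372·log₂(0.2372/0.122) = 0.22753
  P(4)·log₂(P(4)/Q(4)) = 0.0821·log₂(0.0821/0.0302) = 0.11846
  P(5)·log₂(P(5)/Q(5)) = 0.6611·log₂(0.6611/0.0306) = 2.93083

D_KL(P||Q) = -0.04235 - 0.05866 + 0.22753 + 0.11846 + 2.93083 = 3.17581 ≈ 3.1758 bits

D_KL(Q||P) = Σ Q(x) log₂(Q(x)/P(x))

Computing term by term:
  Q(1)·log₂(Q(1)/P(1)) = 0.196·log₂(0.196/0.0098) = 0.84710
  Q(2)·log₂(Q(2)/P(2)) = 0.6212·log₂(0.6212/0.0098) = 3.71859
  Q(3)·log₂(Q(3)/P(3)) = 0.122·log₂(0.122/0.2372) = -0.11703
  Q(4)·log₂(Q(4)/P(4)) = 0.0302·log₂(0.0302/0.0821) = -0.04357
  Q(5)·log₂(Q(5)/P(5)) = 0.0306·log₂(0.0306/0.6611) = -0.13566

D_KL(Q||P) = 0.84710 + 3.71859 - 0.11703 - 0.04357 - 0.13566 = 4.26943 ≈ 4.2694 bits

These are NOT equal (difference: 1.0936 bits). KL divergence is asymmetric: D_KL(P||Q) ≠ D_KL(Q||P) in general.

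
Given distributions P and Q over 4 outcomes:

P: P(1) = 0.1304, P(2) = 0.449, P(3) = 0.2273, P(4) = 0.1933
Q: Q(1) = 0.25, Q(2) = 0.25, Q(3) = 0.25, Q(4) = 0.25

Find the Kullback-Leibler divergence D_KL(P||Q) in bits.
0.1539 bits

D_KL(P||Q) = Σ P(x) log₂(P(x)/Q(x))

Computing term by term:
  P(1)·log₂(P(1)/Q(1)) = 0.1304·log₂(0.1304/0.25) = -0.12244
  P(2)·log₂(P(2)/Q(2)) = 0.449·log₂(0.449/0.25) = 0.37931
  P(3)·log₂(P(3)/Q(3)) = 0.2273·log₂(0.2273/0.25) = -0.03122
  P(4)·log₂(P(4)/Q(4)) = 0.1933·log₂(0.1933/0.25) = -0.07173

D_KL(P||Q) = -0.12244 + 0.37931 - 0.03122 - 0.07173 = 0.15392 ≈ 0.1539 bits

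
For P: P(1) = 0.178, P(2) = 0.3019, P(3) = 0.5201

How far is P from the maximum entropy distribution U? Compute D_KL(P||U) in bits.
0.1296 bits

U(i) = 1/3 for all i

D_KL(P||U) = Σ P(x) log₂(P(x) / (1/3))
           = Σ P(x) log₂(P(x)) + log₂(3)
           = log₂(3) - H(P)

H(P) = -Σ P(x) log₂(P(x)):
  -P(1)·log₂(P(1)) = -(0.178)·log₂(0.178) = 0.44323
  -P(2)·log₂(P(2)) = -(0.3019)·log₂(0.3019) = 0.52164
  -P(3)·log₂(P(3)) = -(0.5201)·log₂(0.5201) = 0.49053
H(P) = 0.44323 + 0.52164 + 0.49053 = 1.45540 bits

log₂(3) = 1.58496 bits

D_KL(P||U) = 1.58496 - 1.45540 = 0.12956 ≈ 0.1296 bits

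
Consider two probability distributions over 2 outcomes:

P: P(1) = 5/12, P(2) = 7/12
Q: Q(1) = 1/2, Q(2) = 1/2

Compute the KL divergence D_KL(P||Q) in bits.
0.0201 bits

D_KL(P||Q) = Σ P(x) log₂(P(x)/Q(x))

Computing term by term:
  P(1)·log₂(P(1)/Q(1)) = (5/12)·log₂((5/12)/(1/2)) = -0.10960
  P(2)·log₂(P(2)/Q(2)) = (7/12)·log₂((7/12)/(1/2)) = 0.12973

D_KL(P||Q) = -0.10960 + 0.12973 = 0.02013 ≈ 0.0201 bits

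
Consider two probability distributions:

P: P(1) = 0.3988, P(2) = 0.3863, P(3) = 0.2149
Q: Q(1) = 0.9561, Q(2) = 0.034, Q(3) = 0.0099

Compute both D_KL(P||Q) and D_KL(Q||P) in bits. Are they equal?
D_KL(P||Q) = 1.8055 bits, D_KL(Q||P) = 1.0430 bits. No, they are not equal.

D_KL(P||Q) = Σ P(x) log₂(P(x)/Q(x))

Computing term by term:
  P(1)·log₂(P(1)/Q(1)) = 0.3988·log₂(0.3988/0.9561) = -0.50308
  P(2)·log₂(P(2)/Q(2)) = 0.3863·log₂(0.3863/0.034) = 1.35441
  P(3)·log₂(P(3)/Q(3)) = 0.2149·log₂(0.2149/0.0099) = 0.95418

D_KL(P||Q) = -0.50308 + 1.35441 + 0.95418 = 1.80551 ≈ 1.8055 bits

D_KL(Q||P) = Σ Q(x) log₂(Q(x)/P(x))

Computing term by term:
  Q(1)·log₂(Q(1)/P(1)) = 0.9561·log₂(0.9561/0.3988) = 1.20612
  Q(2)·log₂(Q(2)/P(2)) = 0.034·log₂(0.034/0.3863) = -0.11921
  Q(3)·log₂(Q(3)/P(3)) = 0.0099·log₂(0.0099/0.2149) = -0.04396

D_KL(Q||P) = 1.20612 - 0.11921 - 0.04396 = 1.04295 ≈ 1.0430 bits

These are NOT equal (difference: 0.7625 bits). KL divergence is asymmetric: D_KL(P||Q) ≠ D_KL(Q||P) in general.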